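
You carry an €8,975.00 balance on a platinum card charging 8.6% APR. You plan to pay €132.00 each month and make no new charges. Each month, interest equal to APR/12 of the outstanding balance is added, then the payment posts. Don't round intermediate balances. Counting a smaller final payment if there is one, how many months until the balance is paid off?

Monthly rate r = 8.6%/12 = 0.716667% = 0.00716667.
Recurrence: B ← B·(1+r) − €132.00.
Month 1: interest €64.32; balance after payment €8,907.32.
Month 2: interest €63.84; balance after payment €8,839.16.
Closed form: n = −ln(1 − rB₀/P)/ln(1+r) = −ln(0.51272)/ln(1.00717) ≈ 93.546, so the balance reaches zero during payment 94.

94 months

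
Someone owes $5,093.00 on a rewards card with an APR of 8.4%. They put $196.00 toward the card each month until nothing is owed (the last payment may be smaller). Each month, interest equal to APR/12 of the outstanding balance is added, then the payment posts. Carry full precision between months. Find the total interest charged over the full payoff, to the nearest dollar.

$548

Monthly rate r = 8.4%/12 = 0.7% = 0.007.
Payoff takes n = ⌈−ln(1 − rB₀/P)/ln(1+r)⌉ = ⌈28.781⌉ = 29 payments; the last is $153.10.
Total paid = 28·$196.00 + $153.10 = $5,641.10.
Total interest = total paid − principal = $5,641.10 − $5,093.00 = $548.10.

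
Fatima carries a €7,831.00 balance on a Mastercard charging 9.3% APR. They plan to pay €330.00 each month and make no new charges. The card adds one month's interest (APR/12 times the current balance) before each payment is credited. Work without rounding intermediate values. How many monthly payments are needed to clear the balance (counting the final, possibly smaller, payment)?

27 months

Monthly rate r = 9.3%/12 = 0.775% = 0.00775.
Recurrence: B ← B·(1+r) − €330.00.
Month 1: interest €60.69; balance after payment €7,561.69.
Month 2: interest €58.60; balance after payment €7,290.29.
Closed form: n = −ln(1 − rB₀/P)/ln(1+r) = −ln(0.81609)/ln(1.00775) ≈ 26.325, so the balance reaches zero during payment 27.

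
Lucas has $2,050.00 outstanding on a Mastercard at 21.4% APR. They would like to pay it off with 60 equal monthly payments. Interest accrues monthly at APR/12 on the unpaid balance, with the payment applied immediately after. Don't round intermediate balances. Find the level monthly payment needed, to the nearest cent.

$55.92

Monthly rate r = 21.4%/12 = 1.78333% = 0.0178333.
Level-payment amortization: P = B₀·r / (1 − (1+r)^(−n)) = 2050.00·0.0178333 / (1 − 1.01783^(−60)).
Denominator 1 − (1+r)^(−60) = 0.653741994.
P = 36.5583 / 0.653741994 ≈ 55.92.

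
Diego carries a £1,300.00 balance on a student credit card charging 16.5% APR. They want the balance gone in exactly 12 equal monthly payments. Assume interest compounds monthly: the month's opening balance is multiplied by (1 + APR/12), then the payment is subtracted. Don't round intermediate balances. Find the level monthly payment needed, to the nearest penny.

£118.26

Monthly rate r = 16.5%/12 = 1.375% = 0.01375.
Level-payment amortization: P = B₀·r / (1 − (1+r)^(−n)) = 1300.00·0.01375 / (1 − 1.01375^(−12)).
Denominator 1 − (1+r)^(−12) = 0.151152657.
P = 17.875 / 0.151152657 ≈ 118.26.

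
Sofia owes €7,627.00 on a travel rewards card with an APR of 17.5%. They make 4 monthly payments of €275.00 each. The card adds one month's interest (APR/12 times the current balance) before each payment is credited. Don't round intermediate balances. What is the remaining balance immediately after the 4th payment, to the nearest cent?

€6,957.44

Monthly rate r = 17.5%/12 = 1.45833% = 0.0145833.
Each month: B ← B·(1+r) − €275.00.
Month 1: interest €111.23; balance after payment €7,463.23.
Month 2: interest €108.84; balance after payment €7,297.07.
Month 3: interest €106.42; balance after payment €7,128.48.
Month 4: interest €103.96; balance after payment €6,957.44.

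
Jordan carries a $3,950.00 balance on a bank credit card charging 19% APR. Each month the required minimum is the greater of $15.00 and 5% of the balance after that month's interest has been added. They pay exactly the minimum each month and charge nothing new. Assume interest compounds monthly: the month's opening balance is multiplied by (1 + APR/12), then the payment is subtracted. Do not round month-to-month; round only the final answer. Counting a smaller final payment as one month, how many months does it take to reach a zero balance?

Monthly rate r = 19%/12 = 1.58333% = 0.0158333.
While 5% of the post-interest balance exceeds $15.00, each month B ← (B·(1+r))·(1 − 0.05), i.e. B shrinks by the factor (1+r)·0.95 = 0.96504.
This holds for months 1–73. Entering month 74 the balance is $294.08; 5% of the post-interest balance is now below $15.00, so the flat $15.00 minimum applies from here.
From month 74 a fixed $15.00 at rate r clears $294.08 in 24 more payments. Total: 73 + 24 = 97 months.

97 months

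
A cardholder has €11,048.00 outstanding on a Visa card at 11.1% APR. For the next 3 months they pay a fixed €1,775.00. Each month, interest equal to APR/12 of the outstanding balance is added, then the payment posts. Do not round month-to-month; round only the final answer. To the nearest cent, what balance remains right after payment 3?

€5,983.02

Monthly rate r = 11.1%/12 = 0.925% = 0.00925.
Each month: B ← B·(1+r) − €1,775.00.
Month 1: interest €102.19; balance after payment €9,375.19.
Month 2: interest €86.72; balance after payment €7,686.91.
Month 3: interest €71.10; balance after payment €5,983.02.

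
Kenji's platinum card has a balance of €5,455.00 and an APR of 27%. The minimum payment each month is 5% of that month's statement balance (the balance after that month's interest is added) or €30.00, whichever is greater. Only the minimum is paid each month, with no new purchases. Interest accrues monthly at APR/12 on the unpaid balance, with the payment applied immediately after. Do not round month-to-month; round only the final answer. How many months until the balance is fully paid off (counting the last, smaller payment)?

103 months

Monthly rate r = 27%/12 = 2.25% = 0.0225.
While 5% of the post-interest balance exceeds €30.00, each month B ← (B·(1+r))·(1 − 0.05), i.e. B shrinks by the factor (1+r)·0.95 = 0.97137.
This holds for months 1–77. Entering month 78 the balance is €582.89; 5% of the post-interest balance is now below €30.00, so the flat €30.00 minimum applies from here.
From month 78 a fixed €30.00 at rate r clears €582.89 in 26 more payments. Total: 77 + 26 = 103 months.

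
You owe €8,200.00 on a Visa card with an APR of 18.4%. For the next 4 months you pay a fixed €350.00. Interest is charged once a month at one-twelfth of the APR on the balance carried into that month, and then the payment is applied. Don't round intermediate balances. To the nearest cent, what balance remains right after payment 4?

Monthly rate r = 18.4%/12 = 1.53333% = 0.0153333.
Each month: B ← B·(1+r) − €350.00.
Month 1: interest €125.73; balance after payment €7,975.73.
Month 2: interest €122.29; balance after payment €7,748.03.
Month 3: interest €118.80; balance after payment €7,516.83.
Month 4: interest €115.26; balance after payment €7,282.09.

€7,282.09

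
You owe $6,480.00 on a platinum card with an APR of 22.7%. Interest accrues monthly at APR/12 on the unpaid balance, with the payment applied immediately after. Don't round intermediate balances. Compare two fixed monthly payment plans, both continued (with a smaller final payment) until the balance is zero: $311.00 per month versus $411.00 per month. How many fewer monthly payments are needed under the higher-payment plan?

Monthly rate r = 22.7%/12 = 1.89167% = 0.0189167.
At $311.00/mo: n = ⌈−ln(1 − rB₀/P)/ln(1+r)⌉ = 27 payments (last $230.91); total interest = total paid − $6,480.00 = $1,836.91.
At $411.00/mo: 19 payments (last $370.03); total interest $1,288.03.
Payments saved = 27 − 19 = 8.

8 fewer payments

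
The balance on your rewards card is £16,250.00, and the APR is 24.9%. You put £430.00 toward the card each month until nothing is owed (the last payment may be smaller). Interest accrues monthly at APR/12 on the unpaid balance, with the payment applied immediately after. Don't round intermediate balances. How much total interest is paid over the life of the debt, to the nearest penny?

£15,851.93

Monthly rate r = 24.9%/12 = 2.075% = 0.02075.
Payoff takes n = ⌈−ln(1 − rB₀/P)/ln(1+r)⌉ = ⌈74.653⌉ = 75 payments; the last is £281.93.
Total paid = 74·£430.00 + £281.93 = £32,101.93.
Total interest = total paid − principal = £32,101.93 − £16,250.00 = £15,851.93.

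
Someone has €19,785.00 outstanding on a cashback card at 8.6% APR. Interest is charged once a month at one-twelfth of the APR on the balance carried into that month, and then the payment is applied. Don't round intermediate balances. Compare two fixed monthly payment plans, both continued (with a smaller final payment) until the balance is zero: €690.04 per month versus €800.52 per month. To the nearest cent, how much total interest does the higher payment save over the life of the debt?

€372.62

Monthly rate r = 8.6%/12 = 0.716667% = 0.00716667.
At €690.04/mo: n = ⌈−ln(1 − rB₀/P)/ln(1+r)⌉ = 33 payments (last €146.06); total interest = total paid − €19,785.00 = €2,442.34.
At €800.52/mo: 28 payments (last €240.68); total interest €2,069.72.
Interest saved = €2,442.34 − €2,069.72 = €372.62.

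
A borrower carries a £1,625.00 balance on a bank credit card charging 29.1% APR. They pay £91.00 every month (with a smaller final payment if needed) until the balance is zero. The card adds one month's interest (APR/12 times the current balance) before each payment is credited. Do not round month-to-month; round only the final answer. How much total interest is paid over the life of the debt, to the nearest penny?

£530.39

Monthly rate r = 29.1%/12 = 2.425% = 0.02425.
Payoff takes n = ⌈−ln(1 − rB₀/P)/ln(1+r)⌉ = ⌈23.683⌉ = 24 payments; the last is £62.39.
Total paid = 23·£91.00 + £62.39 = £2,155.39.
Total interest = total paid − principal = £2,155.39 − £1,625.00 = £530.39.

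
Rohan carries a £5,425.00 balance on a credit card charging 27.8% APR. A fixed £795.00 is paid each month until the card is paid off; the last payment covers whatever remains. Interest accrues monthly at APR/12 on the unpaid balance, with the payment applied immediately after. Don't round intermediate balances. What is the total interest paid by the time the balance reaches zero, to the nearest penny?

Monthly rate r = 27.8%/12 = 2.31667% = 0.0231667.
Payoff takes n = ⌈−ln(1 − rB₀/P)/ln(1+r)⌉ = ⌈7.514⌉ = 8 payments; the last is £410.56.
Total paid = 7·£795.00 + £410.56 = £5,975.56.
Total interest = total paid − principal = £5,975.56 − £5,425.00 = £550.56.

£550.56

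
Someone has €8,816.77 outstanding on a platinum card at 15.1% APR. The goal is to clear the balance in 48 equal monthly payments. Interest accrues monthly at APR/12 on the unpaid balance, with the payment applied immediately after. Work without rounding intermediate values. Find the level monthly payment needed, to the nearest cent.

Monthly rate r = 15.1%/12 = 1.25833% = 0.0125833.
Level-payment amortization: P = B₀·r / (1 − (1+r)^(−n)) = 8816.77·0.0125833 / (1 − 1.01258^(−48)).
Denominator 1 − (1+r)^(−48) = 0.451315352.
P = 110.944 / 0.451315352 ≈ 245.82.

€245.82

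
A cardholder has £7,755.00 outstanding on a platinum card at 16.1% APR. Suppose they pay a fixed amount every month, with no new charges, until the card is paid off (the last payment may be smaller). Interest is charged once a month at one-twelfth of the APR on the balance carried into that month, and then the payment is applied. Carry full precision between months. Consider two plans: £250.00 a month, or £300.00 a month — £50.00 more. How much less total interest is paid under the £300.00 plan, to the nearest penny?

£508.41

Monthly rate r = 16.1%/12 = 1.34167% = 0.0134167.
At £250.00/mo: n = ⌈−ln(1 − rB₀/P)/ln(1+r)⌉ = 41 payments (last £95.55); total interest = total paid − £7,755.00 = £2,340.55.
At £300.00/mo: 32 payments (last £287.14); total interest £1,832.14.
Interest saved = £2,340.55 − £1,832.14 = £508.41.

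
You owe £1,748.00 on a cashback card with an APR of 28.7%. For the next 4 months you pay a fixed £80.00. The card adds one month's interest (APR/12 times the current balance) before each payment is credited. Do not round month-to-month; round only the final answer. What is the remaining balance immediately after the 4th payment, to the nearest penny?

Monthly rate r = 28.7%/12 = 2.39167% = 0.0239167.
Each month: B ← B·(1+r) − £80.00.
Month 1: interest £41.81; balance after payment £1,709.81.
Month 2: interest £40.89; balance after payment £1,670.70.
Month 3: interest £39.96; balance after payment £1,630.66.
Month 4: interest £39.00; balance after payment £1,589.66.

£1,589.66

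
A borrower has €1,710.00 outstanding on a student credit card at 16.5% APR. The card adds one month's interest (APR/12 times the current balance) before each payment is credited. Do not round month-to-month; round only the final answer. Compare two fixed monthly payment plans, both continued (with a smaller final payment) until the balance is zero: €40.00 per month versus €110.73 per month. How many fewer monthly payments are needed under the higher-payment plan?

47 fewer payments

Monthly rate r = 16.5%/12 = 1.375% = 0.01375.
At €40.00/mo: n = ⌈−ln(1 − rB₀/P)/ln(1+r)⌉ = 65 payments (last €35.97); total interest = total paid − €1,710.00 = €885.97.
At €110.73/mo: 18 payments (last €53.15); total interest €225.56.
Payments saved = 65 − 18 = 47.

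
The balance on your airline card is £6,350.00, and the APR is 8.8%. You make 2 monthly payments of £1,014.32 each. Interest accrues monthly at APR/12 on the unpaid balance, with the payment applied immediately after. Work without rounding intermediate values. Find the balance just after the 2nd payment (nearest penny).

Monthly rate r = 8.8%/12 = 0.733333% = 0.00733333.
Each month: B ← B·(1+r) − £1,014.32.
Month 1: interest £46.57; balance after payment £5,382.25.
Month 2: interest £39.47; balance after payment £4,407.40.

£4,407.40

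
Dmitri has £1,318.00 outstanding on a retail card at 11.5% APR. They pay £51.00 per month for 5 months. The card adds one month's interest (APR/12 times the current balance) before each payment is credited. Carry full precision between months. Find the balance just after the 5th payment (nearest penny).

Monthly rate r = 11.5%/12 = 0.958333% = 0.00958333.
Each month: B ← B·(1+r) − £51.00.
Month 1: interest £12.63; balance after payment £1,279.63.
Month 2: interest £12.26; balance after payment £1,240.89.
Month 3: interest £11.89; balance after payment £1,201.79.
Month 4: interest £11.52; balance after payment £1,162.30.
Month 5: interest £11.14; balance after payment £1,122.44.

£1,122.44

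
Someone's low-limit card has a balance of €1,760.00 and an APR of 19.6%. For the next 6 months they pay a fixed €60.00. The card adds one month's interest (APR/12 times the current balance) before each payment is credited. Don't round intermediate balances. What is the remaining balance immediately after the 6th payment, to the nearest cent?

Monthly rate r = 19.6%/12 = 1.63333% = 0.0163333.
Each month: B ← B·(1+r) − €60.00.
Month 1: interest €28.75; balance after payment €1,728.75.
Month 2: interest €28.24; balance after payment €1,696.98.
Month 3: interest €27.72; balance after payment €1,664.70.
Month 4: interest €27.19; balance after payment €1,631.89.
Month 5: interest €26.65; balance after payment €1,598.54.
Month 6: interest €26.11; balance after payment €1,564.65.

€1,564.65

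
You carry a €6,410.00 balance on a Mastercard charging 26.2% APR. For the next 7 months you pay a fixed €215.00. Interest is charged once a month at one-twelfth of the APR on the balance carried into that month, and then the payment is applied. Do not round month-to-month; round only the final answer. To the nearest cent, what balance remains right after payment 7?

Monthly rate r = 26.2%/12 = 2.18333% = 0.0218333.
Each month: B ← B·(1+r) − €215.00.
Month 1: interest €139.95; balance after payment €6,334.95.
Month 2: interest €138.31; balance after payment €6,258.26.
Month 3: interest €136.64; balance after payment €6,179.90.
Month 4: interest €134.93; balance after payment €6,099.83.
Month 5: interest €133.18; balance after payment €6,018.01.
Month 6: interest €131.39; balance after payment €5,934.40.
Month 7: interest €129.57; balance after payment €5,848.97.

€5,848.97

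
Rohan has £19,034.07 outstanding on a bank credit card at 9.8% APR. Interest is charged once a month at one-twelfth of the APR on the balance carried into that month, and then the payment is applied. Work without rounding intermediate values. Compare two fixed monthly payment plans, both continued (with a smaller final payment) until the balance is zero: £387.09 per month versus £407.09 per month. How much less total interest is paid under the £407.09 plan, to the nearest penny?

£360.89

Monthly rate r = 9.8%/12 = 0.816667% = 0.00816667.
At £387.09/mo: n = ⌈−ln(1 − rB₀/P)/ln(1+r)⌉ = 64 payments (last £49.69); total interest = total paid − £19,034.07 = £5,402.29.
At £407.09/mo: 60 payments (last £57.16); total interest £5,041.40.
Interest saved = £5,402.29 − £5,041.40 = £360.89.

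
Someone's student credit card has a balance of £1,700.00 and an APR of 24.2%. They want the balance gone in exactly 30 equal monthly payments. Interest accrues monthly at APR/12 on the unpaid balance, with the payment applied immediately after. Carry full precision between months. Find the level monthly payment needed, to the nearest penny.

£76.08

Monthly rate r = 24.2%/12 = 2.01667% = 0.0201667.
Level-payment amortization: P = B₀·r / (1 − (1+r)^(−n)) = 1700.00·0.0201667 / (1 − 1.02017^(−30)).
Denominator 1 − (1+r)^(−30) = 0.450628499.
P = 34.2833 / 0.450628499 ≈ 76.08.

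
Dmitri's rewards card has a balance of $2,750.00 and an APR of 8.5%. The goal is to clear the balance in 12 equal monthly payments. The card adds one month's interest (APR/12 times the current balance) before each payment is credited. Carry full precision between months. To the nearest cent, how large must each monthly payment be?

$239.85

Monthly rate r = 8.5%/12 = 0.708333% = 0.00708333.
Level-payment amortization: P = B₀·r / (1 − (1+r)^(−n)) = 2750.00·0.00708333 / (1 − 1.00708^(−12)).
Denominator 1 − (1+r)^(−12) = 0.0812124627.
P = 19.4792 / 0.0812124627 ≈ 239.85.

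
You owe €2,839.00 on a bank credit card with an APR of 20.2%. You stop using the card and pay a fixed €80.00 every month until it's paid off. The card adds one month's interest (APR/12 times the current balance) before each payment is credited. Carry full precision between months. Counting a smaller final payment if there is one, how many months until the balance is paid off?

Monthly rate r = 20.2%/12 = 1.68333% = 0.0168333.
Recurrence: B ← B·(1+r) − €80.00.
Month 1: interest €47.79; balance after payment €2,806.79.
Month 2: interest €47.25; balance after payment €2,774.04.
Closed form: n = −ln(1 − rB₀/P)/ln(1+r) = −ln(0.40263)/ln(1.01683) ≈ 54.498, so the balance reaches zero during payment 55.

55 months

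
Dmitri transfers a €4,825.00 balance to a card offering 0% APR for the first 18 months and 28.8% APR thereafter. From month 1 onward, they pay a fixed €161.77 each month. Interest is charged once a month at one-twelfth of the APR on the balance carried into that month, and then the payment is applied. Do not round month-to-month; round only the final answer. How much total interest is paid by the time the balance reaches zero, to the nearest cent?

€364.11

Promo months 1–18 at r₀ = 0%/12 = 0; months 19+ at r₁ = 28.8%/12 = 0.024.
After month 18 (no interest yet): B = €4,825.00 − 18·€161.77 = €1,913.14.
Then at r₁ with €161.77/mo: n₂ = −ln(1 − r₁·B/P)/ln(1+r₁) ≈ 14.08 → 15 more payments.
Total paid = 32·€161.77 + €12.47 = €5,189.11; interest = €5,189.11 − €4,825.00 = €364.11.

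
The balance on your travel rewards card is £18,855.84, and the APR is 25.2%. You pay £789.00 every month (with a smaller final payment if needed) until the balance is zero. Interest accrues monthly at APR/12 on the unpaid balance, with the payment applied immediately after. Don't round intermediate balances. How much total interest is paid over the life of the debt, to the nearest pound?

£7,603

Monthly rate r = 25.2%/12 = 2.1% = 0.021.
Payoff takes n = ⌈−ln(1 − rB₀/P)/ln(1+r)⌉ = ⌈33.532⌉ = 34 payments; the last is £422.05.
Total paid = 33·£789.00 + £422.05 = £26,459.05.
Total interest = total paid − principal = £26,459.05 − £18,855.84 = £7,603.21.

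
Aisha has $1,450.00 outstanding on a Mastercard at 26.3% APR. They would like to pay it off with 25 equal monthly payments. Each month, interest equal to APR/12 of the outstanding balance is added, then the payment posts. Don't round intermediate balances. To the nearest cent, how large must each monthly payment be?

$75.95

Monthly rate r = 26.3%/12 = 2.19167% = 0.0219167.
Level-payment amortization: P = B₀·r / (1 − (1+r)^(−n)) = 1450.00·0.0219167 / (1 − 1.02192^(−25)).
Denominator 1 − (1+r)^(−25) = 0.418415338.
P = 31.7792 / 0.418415338 ≈ 75.95.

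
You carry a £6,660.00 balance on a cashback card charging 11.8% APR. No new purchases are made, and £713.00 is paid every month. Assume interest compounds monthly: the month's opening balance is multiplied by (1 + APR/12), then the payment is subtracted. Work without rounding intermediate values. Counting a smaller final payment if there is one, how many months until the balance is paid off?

Monthly rate r = 11.8%/12 = 0.983333% = 0.00983333.
Recurrence: B ← B·(1+r) − £713.00.
Month 1: interest £65.49; balance after payment £6,012.49.
Month 2: interest £59.12; balance after payment £5,358.61.
Closed form: n = −ln(1 − rB₀/P)/ln(1+r) = −ln(0.90815)/ln(1.00983) ≈ 9.846, so the balance reaches zero during payment 10.

10 payments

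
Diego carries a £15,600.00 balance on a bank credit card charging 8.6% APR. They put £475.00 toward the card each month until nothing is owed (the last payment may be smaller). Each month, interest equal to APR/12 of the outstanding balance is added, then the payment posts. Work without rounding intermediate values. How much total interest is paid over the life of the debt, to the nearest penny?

£2,250.80

Monthly rate r = 8.6%/12 = 0.716667% = 0.00716667.
Payoff takes n = ⌈−ln(1 − rB₀/P)/ln(1+r)⌉ = ⌈37.580⌉ = 38 payments; the last is £275.80.
Total paid = 37·£475.00 + £275.80 = £17,850.80.
Total interest = total paid − principal = £17,850.80 − £15,600.00 = £2,250.80.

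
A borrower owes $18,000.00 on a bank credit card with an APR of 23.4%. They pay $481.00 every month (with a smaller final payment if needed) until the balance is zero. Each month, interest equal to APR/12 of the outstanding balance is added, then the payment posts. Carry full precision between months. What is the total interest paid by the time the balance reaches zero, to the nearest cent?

$14,586.73

Monthly rate r = 23.4%/12 = 1.95% = 0.0195.
Payoff takes n = ⌈−ln(1 − rB₀/P)/ln(1+r)⌉ = ⌈67.746⌉ = 68 payments; the last is $359.73.
Total paid = 67·$481.00 + $359.73 = $32,586.73.
Total interest = total paid − principal = $32,586.73 − $18,000.00 = $14,586.73.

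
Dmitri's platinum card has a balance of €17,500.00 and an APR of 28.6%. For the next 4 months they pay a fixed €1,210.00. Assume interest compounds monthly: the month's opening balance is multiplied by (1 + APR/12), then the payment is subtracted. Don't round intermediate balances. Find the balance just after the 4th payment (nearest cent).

Monthly rate r = 28.6%/12 = 2.38333% = 0.0238333.
Each month: B ← B·(1+r) − €1,210.00.
Month 1: interest €417.08; balance after payment €16,707.08.
Month 2: interest €398.19; balance after payment €15,895.27.
Month 3: interest €378.84; balance after payment €15,064.11.
Month 4: interest €359.03; balance after payment €14,213.13.

€14,213.13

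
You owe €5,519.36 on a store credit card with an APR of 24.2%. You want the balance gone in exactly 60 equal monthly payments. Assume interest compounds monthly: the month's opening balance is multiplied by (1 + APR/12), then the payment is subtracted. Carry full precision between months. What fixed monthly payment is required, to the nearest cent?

Monthly rate r = 24.2%/12 = 2.01667% = 0.0201667.
Level-payment amortization: P = B₀·r / (1 − (1+r)^(−n)) = 5519.36·0.0201667 / (1 − 1.02017^(−60)).
Denominator 1 − (1+r)^(−60) = 0.698190954.
P = 111.307 / 0.698190954 ≈ 159.42.

€159.42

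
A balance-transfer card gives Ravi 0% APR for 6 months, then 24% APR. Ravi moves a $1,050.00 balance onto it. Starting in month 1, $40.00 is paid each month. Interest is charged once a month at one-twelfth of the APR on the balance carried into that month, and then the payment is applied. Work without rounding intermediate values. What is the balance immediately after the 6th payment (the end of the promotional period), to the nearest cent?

Promo months 1–6 at r₀ = 0%/12 = 0; months 7+ at r₁ = 24%/12 = 0.02.
After month 6 (no interest yet): B = $1,050.00 − 6·$40.00 = $810.00.

$810.00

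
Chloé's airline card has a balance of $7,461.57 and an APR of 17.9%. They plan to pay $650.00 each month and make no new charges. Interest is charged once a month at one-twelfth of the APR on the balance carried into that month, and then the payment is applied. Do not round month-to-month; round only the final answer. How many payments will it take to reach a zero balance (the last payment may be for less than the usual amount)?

Monthly rate r = 17.9%/12 = 1.49167% = 0.0149167.
Recurrence: B ← B·(1+r) − $650.00.
Month 1: interest $111.30; balance after payment $6,922.87.
Month 2: interest $103.27; balance after payment $6,376.14.
Closed form: n = −ln(1 − rB₀/P)/ln(1+r) = −ln(0.82877)/ln(1.01492) ≈ 12.685, so the balance reaches zero during payment 13.

13 months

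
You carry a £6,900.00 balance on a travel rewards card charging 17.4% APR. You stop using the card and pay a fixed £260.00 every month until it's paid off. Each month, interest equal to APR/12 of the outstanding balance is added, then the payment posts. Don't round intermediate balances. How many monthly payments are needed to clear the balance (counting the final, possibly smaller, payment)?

Monthly rate r = 17.4%/12 = 1.45% = 0.0145.
Recurrence: B ← B·(1+r) − £260.00.
Month 1: interest £100.05; balance after payment £6,740.05.
Month 2: interest £97.73; balance after payment £6,577.78.
Closed form: n = −ln(1 − rB₀/P)/ln(1+r) = −ln(0.61519)/ln(1.0145) ≈ 33.747, so the balance reaches zero during payment 34.

34 months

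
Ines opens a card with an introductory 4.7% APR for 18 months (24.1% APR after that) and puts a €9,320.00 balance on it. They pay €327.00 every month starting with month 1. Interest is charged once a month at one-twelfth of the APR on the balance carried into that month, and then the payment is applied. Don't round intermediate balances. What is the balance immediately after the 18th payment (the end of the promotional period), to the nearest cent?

€3,913.29

Promo months 1–18 at r₀ = 4.7%/12 = 0.00391667; months 19+ at r₁ = 24.1%/12 = 0.0200833.
After month 18: iterate B ← B·(1+r₀) − €327.00 for 18 months → €3,913.29.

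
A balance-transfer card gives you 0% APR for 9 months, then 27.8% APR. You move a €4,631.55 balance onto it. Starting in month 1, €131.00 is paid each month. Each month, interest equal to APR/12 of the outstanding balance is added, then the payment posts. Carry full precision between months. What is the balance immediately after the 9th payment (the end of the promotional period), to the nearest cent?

€3,452.55

Promo months 1–9 at r₀ = 0%/12 = 0; months 10+ at r₁ = 27.8%/12 = 0.0231667.
After month 9 (no interest yet): B = €4,631.55 − 9·€131.00 = €3,452.55.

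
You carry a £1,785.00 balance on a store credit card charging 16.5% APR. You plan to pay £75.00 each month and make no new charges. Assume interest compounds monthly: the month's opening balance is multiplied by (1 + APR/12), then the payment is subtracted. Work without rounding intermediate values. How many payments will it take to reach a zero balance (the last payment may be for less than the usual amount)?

30 payments

Monthly rate r = 16.5%/12 = 1.375% = 0.01375.
Recurrence: B ← B·(1+r) − £75.00.
Month 1: interest £24.54; balance after payment £1,734.54.
Month 2: interest £23.85; balance after payment £1,683.39.
Closed form: n = −ln(1 − rB₀/P)/ln(1+r) = −ln(0.67275)/ln(1.01375) ≈ 29.025, so the balance reaches zero during payment 30.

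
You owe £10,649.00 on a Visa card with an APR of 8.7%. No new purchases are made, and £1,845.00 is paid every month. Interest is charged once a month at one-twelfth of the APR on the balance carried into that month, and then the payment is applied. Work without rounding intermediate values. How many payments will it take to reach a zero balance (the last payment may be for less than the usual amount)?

Monthly rate r = 8.7%/12 = 0.725% = 0.00725.
Recurrence: B ← B·(1+r) − £1,845.00.
Month 1: interest £77.21; balance after payment £8,881.21.
Month 2: interest £64.39; balance after payment £7,100.59.
Month 3: interest £51.48; balance after payment £5,307.07.
Month 4: interest £38.48; balance after payment £3,500.55.
Month 5: interest £25.38; balance after payment £1,680.93.
Month 6: interest £12.19; balance after payment £0.00.

6 payments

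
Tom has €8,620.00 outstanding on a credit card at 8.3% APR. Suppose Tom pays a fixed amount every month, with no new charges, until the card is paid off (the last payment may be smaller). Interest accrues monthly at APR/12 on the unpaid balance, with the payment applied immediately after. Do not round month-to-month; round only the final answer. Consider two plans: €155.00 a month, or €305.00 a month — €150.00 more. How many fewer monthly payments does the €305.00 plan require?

Monthly rate r = 8.3%/12 = 0.691667% = 0.00691667.
At €155.00/mo: n = ⌈−ln(1 − rB₀/P)/ln(1+r)⌉ = 71 payments (last €69.25); total interest = total paid − €8,620.00 = €2,299.25.
At €305.00/mo: 32 payments (last €169.82); total interest €1,004.82.
Payments saved = 71 − 32 = 39.

39 fewer payments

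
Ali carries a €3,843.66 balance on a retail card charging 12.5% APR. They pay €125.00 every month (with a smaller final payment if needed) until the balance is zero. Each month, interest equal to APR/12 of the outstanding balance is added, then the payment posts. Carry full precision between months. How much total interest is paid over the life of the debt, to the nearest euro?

Monthly rate r = 12.5%/12 = 1.04167% = 0.0104167.
Payoff takes n = ⌈−ln(1 − rB₀/P)/ln(1+r)⌉ = ⌈37.259⌉ = 38 payments; the last is €32.55.
Total paid = 37·€125.00 + €32.55 = €4,657.55.
Total interest = total paid − principal = €4,657.55 − €3,843.66 = €813.89.

€814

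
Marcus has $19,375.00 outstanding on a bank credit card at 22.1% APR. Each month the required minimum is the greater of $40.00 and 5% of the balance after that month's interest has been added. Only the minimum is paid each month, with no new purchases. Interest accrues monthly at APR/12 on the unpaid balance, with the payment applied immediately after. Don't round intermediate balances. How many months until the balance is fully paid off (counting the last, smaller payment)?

Monthly rate r = 22.1%/12 = 1.84167% = 0.0184167.
While 5% of the post-interest balance exceeds $40.00, each month B ← (B·(1+r))·(1 − 0.05), i.e. B shrinks by the factor (1+r)·0.95 = 0.9675.
This holds for months 1–98. Entering month 99 the balance is $760.07; 5% of the post-interest balance is now below $40.00, so the flat $40.00 minimum applies from here.
From month 99 a fixed $40.00 at rate r clears $760.07 in 24 more payments. Total: 98 + 24 = 122 months.

122 months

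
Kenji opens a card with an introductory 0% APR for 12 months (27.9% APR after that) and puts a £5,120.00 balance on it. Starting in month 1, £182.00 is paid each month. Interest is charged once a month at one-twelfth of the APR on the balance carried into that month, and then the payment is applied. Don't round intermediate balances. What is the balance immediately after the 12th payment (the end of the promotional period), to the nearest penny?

Promo months 1–12 at r₀ = 0%/12 = 0; months 13+ at r₁ = 27.9%/12 = 0.02325.
After month 12 (no interest yet): B = £5,120.00 − 12·£182.00 = £2,936.00.

£2,936.00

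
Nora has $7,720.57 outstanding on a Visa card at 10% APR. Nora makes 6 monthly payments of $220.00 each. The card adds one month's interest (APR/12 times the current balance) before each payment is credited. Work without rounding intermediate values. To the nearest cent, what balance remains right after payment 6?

$6,766.92

Monthly rate r = 10%/12 = 0.833333% = 0.00833333.
Each month: B ← B·(1+r) − $220.00.
Month 1: interest $64.34; balance after payment $7,564.91.
Month 2: interest $63.04; balance after payment $7,407.95.
Month 3: interest $61.73; balance after payment $7,249.68.
Month 4: interest $60.41; balance after payment $7,090.10.
Month 5: interest $59.08; balance after payment $6,929.18.
Month 6: interest $57.74; balance after payment $6,766.92.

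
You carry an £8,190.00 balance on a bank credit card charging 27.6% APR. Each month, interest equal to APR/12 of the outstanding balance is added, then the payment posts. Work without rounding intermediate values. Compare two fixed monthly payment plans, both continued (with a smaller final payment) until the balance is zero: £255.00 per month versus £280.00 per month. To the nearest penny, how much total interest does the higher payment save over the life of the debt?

£1,295.66

Monthly rate r = 27.6%/12 = 2.3% = 0.023.
At £255.00/mo: n = ⌈−ln(1 − rB₀/P)/ln(1+r)⌉ = 60 payments (last £5.43); total interest = total paid − £8,190.00 = £6,860.43.
At £280.00/mo: 50 payments (last £34.77); total interest £5,564.77.
Interest saved = £6,860.43 − £5,564.77 = £1,295.66.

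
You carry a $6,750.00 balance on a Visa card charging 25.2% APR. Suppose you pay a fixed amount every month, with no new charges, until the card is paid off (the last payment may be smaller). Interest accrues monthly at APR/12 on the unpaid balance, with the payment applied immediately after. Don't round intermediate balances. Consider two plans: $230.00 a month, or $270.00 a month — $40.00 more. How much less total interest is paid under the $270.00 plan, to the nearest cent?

$929.38

Monthly rate r = 25.2%/12 = 2.1% = 0.021.
At $230.00/mo: n = ⌈−ln(1 − rB₀/P)/ln(1+r)⌉ = 47 payments (last $21.32); total interest = total paid − $6,750.00 = $3,851.32.
At $270.00/mo: 36 payments (last $221.94); total interest $2,921.94.
Interest saved = $3,851.32 − $2,921.94 = $929.38.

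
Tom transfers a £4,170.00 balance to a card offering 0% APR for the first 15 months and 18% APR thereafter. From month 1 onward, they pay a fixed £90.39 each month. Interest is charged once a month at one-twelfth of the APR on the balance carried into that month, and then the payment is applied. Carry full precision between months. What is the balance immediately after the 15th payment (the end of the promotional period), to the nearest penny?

Promo months 1–15 at r₀ = 0%/12 = 0; months 16+ at r₁ = 18%/12 = 0.015.
After month 15 (no interest yet): B = £4,170.00 − 15·£90.39 = £2,814.15.

£2,814.15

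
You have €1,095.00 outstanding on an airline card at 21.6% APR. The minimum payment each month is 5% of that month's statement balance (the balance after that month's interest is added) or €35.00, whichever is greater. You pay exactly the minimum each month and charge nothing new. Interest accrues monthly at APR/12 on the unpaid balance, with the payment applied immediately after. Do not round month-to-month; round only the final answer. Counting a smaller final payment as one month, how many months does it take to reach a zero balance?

Monthly rate r = 21.6%/12 = 1.8% = 0.018.
While 5% of the post-interest balance exceeds €35.00, each month B ← (B·(1+r))·(1 − 0.05), i.e. B shrinks by the factor (1+r)·0.95 = 0.9671.
This holds for months 1–14. Entering month 15 the balance is €685.51; 5% of the post-interest balance is now below €35.00, so the flat €35.00 minimum applies from here.
From month 15 a fixed €35.00 at rate r clears €685.51 in 25 more payments. Total: 14 + 25 = 39 months.

39 months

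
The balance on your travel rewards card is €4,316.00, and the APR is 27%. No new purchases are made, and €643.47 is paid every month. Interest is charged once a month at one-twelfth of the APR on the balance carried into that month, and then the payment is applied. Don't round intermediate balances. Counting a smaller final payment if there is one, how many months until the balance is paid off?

Monthly rate r = 27%/12 = 2.25% = 0.0225.
Recurrence: B ← B·(1+r) − €643.47.
Month 1: interest €97.11; balance after payment €3,769.64.
Month 2: interest €84.82; balance after payment €3,210.99.
Closed form: n = −ln(1 − rB₀/P)/ln(1+r) = −ln(0.84908)/ln(1.0225) ≈ 7.352, so the balance reaches zero during payment 8.

8 payments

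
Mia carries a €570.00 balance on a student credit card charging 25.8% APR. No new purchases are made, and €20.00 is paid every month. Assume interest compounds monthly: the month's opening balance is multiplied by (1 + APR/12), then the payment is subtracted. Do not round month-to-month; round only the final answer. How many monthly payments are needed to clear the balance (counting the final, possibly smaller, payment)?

Monthly rate r = 25.8%/12 = 2.15% = 0.0215.
Recurrence: B ← B·(1+r) − €20.00.
Month 1: interest €12.26; balance after payment €562.25.
Month 2: interest €12.09; balance after payment €554.34.
Closed form: n = −ln(1 − rB₀/P)/ln(1+r) = −ln(0.38725)/ln(1.0215) ≈ 44.598, so the balance reaches zero during payment 45.

45 months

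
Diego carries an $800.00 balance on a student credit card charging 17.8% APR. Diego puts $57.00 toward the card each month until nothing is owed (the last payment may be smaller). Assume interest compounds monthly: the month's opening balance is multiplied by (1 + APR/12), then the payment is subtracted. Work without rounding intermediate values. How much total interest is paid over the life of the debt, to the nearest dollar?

Monthly rate r = 17.8%/12 = 1.48333% = 0.0148333.
Payoff takes n = ⌈−ln(1 − rB₀/P)/ln(1+r)⌉ = ⌈15.853⌉ = 16 payments; the last is $48.69.
Total paid = 15·$57.00 + $48.69 = $903.69.
Total interest = total paid − principal = $903.69 − $800.00 = $103.69.

$104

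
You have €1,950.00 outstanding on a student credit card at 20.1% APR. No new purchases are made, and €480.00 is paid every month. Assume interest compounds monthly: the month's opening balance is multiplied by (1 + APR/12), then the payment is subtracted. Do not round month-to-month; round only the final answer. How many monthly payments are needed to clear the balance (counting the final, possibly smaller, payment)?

Monthly rate r = 20.1%/12 = 1.675% = 0.01675.
Recurrence: B ← B·(1+r) − €480.00.
Month 1: interest €32.66; balance after payment €1,502.66.
Month 2: interest €25.17; balance after payment €1,047.83.
Month 3: interest €17.55; balance after payment €585.38.
Month 4: interest €9.81; balance after payment €115.19.
Month 5: interest €1.93; balance after payment €0.00.

5 payments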